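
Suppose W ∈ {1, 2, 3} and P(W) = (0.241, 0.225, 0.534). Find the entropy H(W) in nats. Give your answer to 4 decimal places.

1.0136 nats

H(W) = −Σ p·ln p.
  −(0.241)·ln(0.241) = 0.34293
  −(0.225)·ln(0.225) = 0.33562
  −(0.534)·ln(0.534) = 0.33501
Sum: 0.34293 + 0.33562 + 0.33501 = 1.0136 nats.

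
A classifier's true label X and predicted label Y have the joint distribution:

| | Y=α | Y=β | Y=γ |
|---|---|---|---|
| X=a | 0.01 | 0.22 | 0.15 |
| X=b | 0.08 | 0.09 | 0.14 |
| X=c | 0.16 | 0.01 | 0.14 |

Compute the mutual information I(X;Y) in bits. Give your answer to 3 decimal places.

Marginals: p(X) = (0.3800, 0.3100, 0.3100), p(Y) = (0.2500, 0.3200, 0.4300).
I(X;Y) = H(X) + H(Y) − H(X,Y).
H(X) = 1.5780, H(Y) = 1.5496, H(X,Y) = 2.8454.
I(X;Y) = 1.5780 + 1.5496 − 2.8454 = 0.282 bits.

0.282 bits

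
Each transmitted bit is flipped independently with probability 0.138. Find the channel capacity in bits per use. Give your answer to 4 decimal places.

0.4210 bits

Binary symmetric channel: C = 1 − h₂(ε) where h₂ is the binary entropy function.
h₂(0.138) = −0.138·log₂0.138 − 0.862·log₂0.862 = 0.5790.
C = 1 − 0.5790 = 0.4210 bits per channel use.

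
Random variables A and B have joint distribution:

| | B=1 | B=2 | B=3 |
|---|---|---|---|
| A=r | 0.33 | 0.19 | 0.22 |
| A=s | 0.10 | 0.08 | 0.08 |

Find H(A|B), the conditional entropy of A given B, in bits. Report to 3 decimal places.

Chain rule: H(A|B) = H(A,B) − H(B).
Marginals: p(A) = (0.7400, 0.2600), p(B) = (0.4300, 0.2700, 0.3000).
H(A,B) = 2.3788 bits; H(B) = 1.5547 bits.
H(A|B) = 2.3788 − 1.5547 = 0.824 bits.

0.824 bits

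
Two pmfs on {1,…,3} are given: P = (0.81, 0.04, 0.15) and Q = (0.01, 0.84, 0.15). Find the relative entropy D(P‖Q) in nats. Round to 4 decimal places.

D(P‖Q) = Σ p·ln(p/q).
  0.81·ln(0.81/0.01) = 3.55950
  0.04·ln(0.04/0.84) = -0.12178
  0.15·ln(0.15/0.15) = 0.00000
D(P‖Q) = 3.4377 nats.

3.4377 nats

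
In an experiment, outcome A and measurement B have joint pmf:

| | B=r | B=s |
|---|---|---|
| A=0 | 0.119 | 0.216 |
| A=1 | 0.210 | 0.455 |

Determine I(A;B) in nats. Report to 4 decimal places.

0.0008 nats

Marginals: p(A) = (0.3350, 0.6650), p(B) = (0.3290, 0.6710).
I(A;B) = Σ p(x,y)·ln[p(x,y)/(p(x)p(y))].
  (0,r): 0.119·ln(1.0797) = 0.00913
  (0,s): 0.216·ln(0.9609) = -0.00861
  (1,r): 0.210·ln(0.9598) = -0.00861
  (1,s): 0.455·ln(1.0197) = 0.00887
Sum = 0.0008 nats.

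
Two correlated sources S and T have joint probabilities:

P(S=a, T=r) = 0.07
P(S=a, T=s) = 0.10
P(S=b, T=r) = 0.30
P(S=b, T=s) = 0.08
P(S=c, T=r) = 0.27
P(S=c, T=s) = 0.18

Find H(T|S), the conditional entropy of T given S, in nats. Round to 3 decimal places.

0.614 nats

Chain rule: H(T|S) = H(S,T) − H(S).
Marginals: p(S) = (0.1700, 0.3800, 0.4500), p(T) = (0.6400, 0.3600).
H(S,T) = 1.6418 nats; H(S) = 1.0282 nats.
H(T|S) = 1.6418 − 1.0282 = 0.614 nats.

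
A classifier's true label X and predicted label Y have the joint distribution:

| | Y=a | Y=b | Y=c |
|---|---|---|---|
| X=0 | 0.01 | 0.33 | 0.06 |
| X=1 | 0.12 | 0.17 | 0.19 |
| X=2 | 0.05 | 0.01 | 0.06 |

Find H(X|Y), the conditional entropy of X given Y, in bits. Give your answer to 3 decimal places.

Chain rule: H(X|Y) = H(X,Y) − H(Y).
Marginals: p(X) = (0.4000, 0.4800, 0.1200), p(Y) = (0.1800, 0.5100, 0.3100).
H(X,Y) = 2.6207 bits; H(Y) = 1.4645 bits.
H(X|Y) = 2.6207 − 1.4645 = 1.156 bits.

1.156 bits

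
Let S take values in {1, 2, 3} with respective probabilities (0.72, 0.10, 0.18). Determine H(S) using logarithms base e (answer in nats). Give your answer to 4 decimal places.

0.7754 nats

H(S) = −Σ p·ln p.
  −(0.72)·ln(0.72) = 0.23652
  −(0.10)·ln(0.10) = 0.23026
  −(0.18)·ln(0.18) = 0.30866
Sum: 0.23652 + 0.23026 + 0.30866 = 0.7754 nats.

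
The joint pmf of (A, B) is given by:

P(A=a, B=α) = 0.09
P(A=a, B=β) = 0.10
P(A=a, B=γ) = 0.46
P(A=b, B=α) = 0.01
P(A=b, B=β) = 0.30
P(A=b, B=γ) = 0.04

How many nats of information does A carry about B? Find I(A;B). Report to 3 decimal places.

0.251 nats

Marginals: p(A) = (0.6500, 0.3500), p(B) = (0.1000, 0.4000, 0.5000).
I(A;B) = Σ p(x,y)·ln[p(x,y)/(p(x)p(y))].
  (a,α): 0.09·ln(1.3846) = 0.0293
  (a,β): 0.10·ln(0.3846) = -0.0956
  (a,γ): 0.46·ln(1.4154) = 0.1598
  (b,α): 0.01·ln(0.2857) = -0.0125
  (b,β): 0.30·ln(2.1429) = 0.2286
  (b,γ): 0.04·ln(0.2286) = -0.0590
Sum = 0.251 nats.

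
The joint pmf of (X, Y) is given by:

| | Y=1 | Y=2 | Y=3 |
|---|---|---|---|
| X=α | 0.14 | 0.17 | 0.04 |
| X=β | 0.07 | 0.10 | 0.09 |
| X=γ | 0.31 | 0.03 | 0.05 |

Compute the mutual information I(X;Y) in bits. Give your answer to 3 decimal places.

0.200 bits

Marginals: p(X) = (0.3500, 0.2600, 0.3900), p(Y) = (0.5200, 0.3000, 0.1800).
I(X;Y) = Σ p(x,y)·log₂[p(x,y)/(p(x)p(y))].
  (α,1): 0.14·log₂(0.7692) = -0.0530
  (α,2): 0.17·log₂(1.6190) = 0.1182
  (α,3): 0.04·log₂(0.6349) = -0.0262
  (β,1): 0.07·log₂(0.5178) = -0.0665
  (β,2): 0.10·log₂(1.2821) = 0.0358
  (β,3): 0.09·log₂(1.9231) = 0.0849
  (γ,1): 0.31·log₂(1.5286) = 0.1898
  (γ,2): 0.03·log₂(0.2564) = -0.0589
  (γ,3): 0.05·log₂(0.7123) = -0.0245
Sum = 0.200 bits.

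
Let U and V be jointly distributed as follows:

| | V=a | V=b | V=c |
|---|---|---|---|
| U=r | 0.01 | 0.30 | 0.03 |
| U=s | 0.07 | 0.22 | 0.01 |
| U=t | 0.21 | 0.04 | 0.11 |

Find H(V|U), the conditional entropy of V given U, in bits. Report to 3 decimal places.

Chain rule: H(V|U) = H(U,V) − H(U).
Marginals: p(U) = (0.3400, 0.3000, 0.3600), p(V) = (0.2900, 0.5600, 0.1500).
H(U,V) = 2.5637 bits; H(U) = 1.5809 bits.
H(V|U) = 2.5637 − 1.5809 = 0.983 bits.

0.983 bits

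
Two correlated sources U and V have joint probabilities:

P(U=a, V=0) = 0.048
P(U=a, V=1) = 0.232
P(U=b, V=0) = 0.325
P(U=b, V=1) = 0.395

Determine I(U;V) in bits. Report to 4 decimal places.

Marginals: p(U) = (0.2800, 0.7200), p(V) = (0.3730, 0.6270).
I(U;V) = Σ p(x,y)·log₂[p(x,y)/(p(x)p(y))].
  (a,0): 0.048·log₂(0.4596) = -0.05384
  (a,1): 0.232·log₂(1.3215) = 0.09330
  (b,0): 0.325·log₂(1.2102) = 0.08944
  (b,1): 0.395·log₂(0.8750) = -0.07611
Sum = 0.0528 bits.

0.0528 bits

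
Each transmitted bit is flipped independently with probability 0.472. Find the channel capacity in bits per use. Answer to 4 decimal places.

0.0023 bits

Binary symmetric channel: C = 1 − h₂(ε) where h₂ is the binary entropy function.
h₂(0.472) = −0.472·log₂0.472 − 0.528·log₂0.528 = 0.9977.
C = 1 − 0.9977 = 0.0023 bits per channel use.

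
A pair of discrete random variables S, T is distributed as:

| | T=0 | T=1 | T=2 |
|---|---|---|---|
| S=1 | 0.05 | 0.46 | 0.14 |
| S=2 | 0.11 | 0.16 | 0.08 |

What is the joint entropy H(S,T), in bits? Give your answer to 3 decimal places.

2.193 bits

H(S,T) = −Σ p(x,y)·log₂ p(x,y) over all 6 cells.
  cell (1,0): −0.05·log₂0.05 = 0.2161
  cell (1,1): −0.46·log₂0.46 = 0.5153
  cell (1,2): −0.14·log₂0.14 = 0.3971
  cell (2,0): −0.11·log₂0.11 = 0.3503
  cell (2,1): −0.16·log₂0.16 = 0.4230
  cell (2,2): −0.08·log₂0.08 = 0.2915
Sum = 2.193 bits.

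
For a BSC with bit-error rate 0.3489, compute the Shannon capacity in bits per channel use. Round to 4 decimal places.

Binary symmetric channel: C = 1 − h₂(ε) where h₂ is the binary entropy function.
h₂(0.3489) = −0.3489·log₂0.3489 − 0.6511·log₂0.6511 = 0.9331.
C = 1 − 0.9331 = 0.0669 bits per channel use.

0.0669 bits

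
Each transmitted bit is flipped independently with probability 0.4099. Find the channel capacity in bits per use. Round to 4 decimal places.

Binary symmetric channel: C = 1 − h₂(ε) where h₂ is the binary entropy function.
h₂(0.4099) = −0.4099·log₂0.4099 − 0.5901·log₂0.5901 = 0.9764.
C = 1 − 0.9764 = 0.0236 bits per channel use.

0.0236 bits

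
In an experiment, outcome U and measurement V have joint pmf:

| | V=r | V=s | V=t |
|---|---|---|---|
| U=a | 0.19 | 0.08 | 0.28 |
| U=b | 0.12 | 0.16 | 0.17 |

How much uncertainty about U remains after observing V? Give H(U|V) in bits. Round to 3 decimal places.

0.949 bits

Marginals: p(U) = (0.5500, 0.4500), p(V) = (0.3100, 0.2400, 0.4500).
H(U|V) = Σ p(V) · H(U|V=·).
  V=r: p=0.3100, H(U|V=r) = 0.9629
  V=s: p=0.2400, H(U|V=s) = 0.9183
  V=t: p=0.4500, H(U|V=t) = 0.9565
Weighted sum = 0.949 bits.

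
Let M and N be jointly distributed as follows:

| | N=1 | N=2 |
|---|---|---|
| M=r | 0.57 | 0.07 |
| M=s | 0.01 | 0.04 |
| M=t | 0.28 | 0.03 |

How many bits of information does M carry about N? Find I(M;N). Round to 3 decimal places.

0.087 bits

Marginals: p(M) = (0.6400, 0.0500, 0.3100), p(N) = (0.8600, 0.1400).
I(M;N) = Σ p(x,y)·log₂[p(x,y)/(p(x)p(y))].
  (r,1): 0.57·log₂(1.0356) = 0.0288
  (r,2): 0.07·log₂(0.7813) = -0.0249
  (s,1): 0.01·log₂(0.2326) = -0.0210
  (s,2): 0.04·log₂(5.7143) = 0.1006
  (t,1): 0.28·log₂(1.0503) = 0.0198
  (t,2): 0.03·log₂(0.6912) = -0.0160
Sum = 0.087 bits.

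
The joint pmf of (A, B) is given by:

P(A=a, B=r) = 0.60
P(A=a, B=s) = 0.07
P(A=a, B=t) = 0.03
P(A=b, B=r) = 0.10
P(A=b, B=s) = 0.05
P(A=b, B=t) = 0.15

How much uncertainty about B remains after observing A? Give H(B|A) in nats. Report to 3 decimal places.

0.652 nats

Marginals: p(A) = (0.7000, 0.3000), p(B) = (0.7000, 0.1200, 0.1800).
H(B|A) = Σ p(A) · H(B|A=·).
  A=a: p=0.7000, H(B|A=a) = 0.4974
  A=b: p=0.3000, H(B|A=b) = 1.0114
Weighted sum = 0.652 nats.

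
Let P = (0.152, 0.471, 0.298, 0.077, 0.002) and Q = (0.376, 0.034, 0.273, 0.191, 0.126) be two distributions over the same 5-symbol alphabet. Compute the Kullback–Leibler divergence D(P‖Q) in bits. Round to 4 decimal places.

1.5123 bits

D(P‖Q) = Σ p·log₂(p/q).
  0.152·log₂(0.152/0.376) = -0.19861
  0.471·log₂(0.471/0.034) = 1.78609
  0.298·log₂(0.298/0.273) = 0.03767
  0.077·log₂(0.077/0.191) = -0.10092
  0.002·log₂(0.002/0.126) = -0.01195
D(P‖Q) = 1.5123 bits.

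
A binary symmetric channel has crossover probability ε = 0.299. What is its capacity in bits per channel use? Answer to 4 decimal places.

Binary symmetric channel: C = 1 − h₂(ε) where h₂ is the binary entropy function.
h₂(0.299) = −0.299·log₂0.299 − 0.701·log₂0.701 = 0.8801.
C = 1 − 0.8801 = 0.1199 bits per channel use.

0.1199 bits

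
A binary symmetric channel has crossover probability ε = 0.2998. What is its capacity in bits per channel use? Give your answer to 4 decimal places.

Binary symmetric channel: C = 1 − h₂(ε) where h₂ is the binary entropy function.
h₂(0.2998) = −0.2998·log₂0.2998 − 0.7002·log₂0.7002 = 0.8810.
C = 1 − 0.8810 = 0.1190 bits per channel use.

0.1190 bits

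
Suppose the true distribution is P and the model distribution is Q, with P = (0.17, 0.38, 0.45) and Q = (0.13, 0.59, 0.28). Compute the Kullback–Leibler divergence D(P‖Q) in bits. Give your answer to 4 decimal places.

0.1326 bits

D(P‖Q) = Σ p·log₂(p/q).
  0.17·log₂(0.17/0.13) = 0.06579
  0.38·log₂(0.38/0.59) = -0.24119
  0.45·log₂(0.45/0.28) = 0.30802
D(P‖Q) = 0.1326 bits.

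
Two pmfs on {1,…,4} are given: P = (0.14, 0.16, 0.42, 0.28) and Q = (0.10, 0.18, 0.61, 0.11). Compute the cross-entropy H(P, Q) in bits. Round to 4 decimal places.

2.0520 bits

H(P,Q) = −Σ p·log₂ q.
  −0.14·log₂(0.10) = 0.46507
  −0.16·log₂(0.18) = 0.39583
  −0.42·log₂(0.61) = 0.29951
  −0.28·log₂(0.11) = 0.89164
H(P,Q) = 2.0520 bits.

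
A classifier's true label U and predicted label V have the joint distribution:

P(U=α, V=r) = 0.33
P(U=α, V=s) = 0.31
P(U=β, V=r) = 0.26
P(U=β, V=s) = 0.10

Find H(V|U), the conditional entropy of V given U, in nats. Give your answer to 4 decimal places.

Marginals: p(U) = (0.6400, 0.3600), p(V) = (0.5900, 0.4100).
H(V|U) = Σ p(U) · H(V|U=·).
  U=α: p=0.6400, H(V|U=α) = 0.6927
  U=β: p=0.3600, H(V|U=β) = 0.5908
Weighted sum = 0.6560 nats.

0.6560 nats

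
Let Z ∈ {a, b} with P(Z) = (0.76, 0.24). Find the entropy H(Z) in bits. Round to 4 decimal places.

H(Z) = −Σ p·log₂ p.
  −(0.76)·log₂(0.76) = 0.30091
  −(0.24)·log₂(0.24) = 0.49413
Sum: 0.30091 + 0.49413 = 0.7950 bits.

0.7950 bits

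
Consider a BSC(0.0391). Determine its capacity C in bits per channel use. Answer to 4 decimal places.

Binary symmetric channel: C = 1 − h₂(ε) where h₂ is the binary entropy function.
h₂(0.0391) = −0.0391·log₂0.0391 − 0.9609·log₂0.9609 = 0.2382.
C = 1 − 0.2382 = 0.7618 bits per channel use.

0.7618 bits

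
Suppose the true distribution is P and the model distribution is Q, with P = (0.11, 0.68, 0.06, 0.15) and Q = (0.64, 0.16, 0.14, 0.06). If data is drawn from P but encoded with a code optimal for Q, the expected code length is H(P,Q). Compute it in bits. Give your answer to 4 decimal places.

2.6477 bits

H(P,Q) = −Σ p·log₂ q.
  −0.11·log₂(0.64) = 0.07082
  −0.68·log₂(0.16) = 1.79782
  −0.06·log₂(0.14) = 0.17019
  −0.15·log₂(0.06) = 0.60883
H(P,Q) = 2.6477 bits.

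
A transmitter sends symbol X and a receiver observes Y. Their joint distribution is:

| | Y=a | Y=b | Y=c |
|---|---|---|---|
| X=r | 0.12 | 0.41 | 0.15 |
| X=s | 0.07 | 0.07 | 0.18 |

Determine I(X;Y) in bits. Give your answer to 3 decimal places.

0.108 bits

Marginals: p(X) = (0.6800, 0.3200), p(Y) = (0.1900, 0.4800, 0.3300).
I(X;Y) = Σ p(x,y)·log₂[p(x,y)/(p(x)p(y))].
  (r,a): 0.12·log₂(0.9288) = -0.0128
  (r,b): 0.41·log₂(1.2561) = 0.1349
  (r,c): 0.15·log₂(0.6684) = -0.0872
  (s,a): 0.07·log₂(1.1513) = 0.0142
  (s,b): 0.07·log₂(0.4557) = -0.0794
  (s,c): 0.18·log₂(1.7045) = 0.1385
Sum = 0.108 bits.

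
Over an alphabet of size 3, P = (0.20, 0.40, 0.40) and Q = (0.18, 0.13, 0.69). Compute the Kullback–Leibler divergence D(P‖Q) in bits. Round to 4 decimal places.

D(P‖Q) = Σ p·log₂(p/q).
  0.20·log₂(0.20/0.18) = 0.03040
  0.40·log₂(0.40/0.13) = 0.64860
  0.40·log₂(0.40/0.69) = -0.31464
D(P‖Q) = 0.3644 bits.

0.3644 bits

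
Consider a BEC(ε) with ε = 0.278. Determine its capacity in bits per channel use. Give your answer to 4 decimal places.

0.7220 bits

Binary erasure channel: capacity C = 1 − ε.
C = 1 − 0.278 = 0.7220 bits per channel use.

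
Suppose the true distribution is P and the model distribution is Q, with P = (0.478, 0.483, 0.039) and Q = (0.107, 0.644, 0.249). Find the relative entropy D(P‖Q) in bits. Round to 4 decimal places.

D(P‖Q) = Σ p·log₂(p/q).
  0.478·log₂(0.478/0.107) = 1.03219
  0.483·log₂(0.483/0.644) = -0.20046
  0.039·log₂(0.039/0.249) = -0.10431
D(P‖Q) = 0.7274 bits.

0.7274 bits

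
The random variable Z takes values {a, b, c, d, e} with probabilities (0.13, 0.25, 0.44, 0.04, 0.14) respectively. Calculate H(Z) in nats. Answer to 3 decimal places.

1.377 nats

H(Z) = −Σ p·ln p.
  −(0.13)·ln(0.13) = 0.2652
  −(0.25)·ln(0.25) = 0.3466
  −(0.44)·ln(0.44) = 0.3612
  −(0.04)·ln(0.04) = 0.1288
  −(0.14)·ln(0.14) = 0.2753
Sum: 0.2652 + 0.3466 + 0.3612 + 0.1288 + 0.2753 = 1.377 nats.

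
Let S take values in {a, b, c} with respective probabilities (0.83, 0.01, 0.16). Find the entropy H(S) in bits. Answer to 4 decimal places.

H(S) = −Σ p·log₂ p.
  −(0.83)·log₂(0.83) = 0.22312
  −(0.01)·log₂(0.01) = 0.06644
  −(0.16)·log₂(0.16) = 0.42302
Sum: 0.22312 + 0.06644 + 0.42302 = 0.7126 bits.

0.7126 bits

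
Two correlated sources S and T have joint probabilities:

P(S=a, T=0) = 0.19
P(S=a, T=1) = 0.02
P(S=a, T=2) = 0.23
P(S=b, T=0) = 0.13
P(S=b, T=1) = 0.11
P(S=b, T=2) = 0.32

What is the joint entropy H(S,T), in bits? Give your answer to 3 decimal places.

2.315 bits

H(S,T) = −Σ p(x,y)·log₂ p(x,y) over all 6 cells.
  cell (a,0): −0.19·log₂0.19 = 0.4552
  cell (a,1): −0.02·log₂0.02 = 0.1129
  cell (a,2): −0.23·log₂0.23 = 0.4877
  cell (b,0): −0.13·log₂0.13 = 0.3826
  cell (b,1): −0.11·log₂0.11 = 0.3503
  cell (b,2): −0.32·log₂0.32 = 0.5260
Sum = 2.315 bits.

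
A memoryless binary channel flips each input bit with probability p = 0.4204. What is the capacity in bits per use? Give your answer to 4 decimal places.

Binary symmetric channel: C = 1 − h₂(ε) where h₂ is the binary entropy function.
h₂(0.4204) = −0.4204·log₂0.4204 − 0.5796·log₂0.5796 = 0.9816.
C = 1 − 0.9816 = 0.0184 bits per channel use.

0.0184 bits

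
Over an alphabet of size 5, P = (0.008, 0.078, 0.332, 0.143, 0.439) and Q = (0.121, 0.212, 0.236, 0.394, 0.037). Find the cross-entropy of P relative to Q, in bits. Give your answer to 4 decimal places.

H(P,Q) = −Σ p·log₂ q.
  −0.008·log₂(0.121) = 0.02438
  −0.078·log₂(0.212) = 0.17455
  −0.332·log₂(0.236) = 0.69160
  −0.143·log₂(0.394) = 0.19215
  −0.439·log₂(0.037) = 2.08803
H(P,Q) = 3.1707 bits.

3.1707 bits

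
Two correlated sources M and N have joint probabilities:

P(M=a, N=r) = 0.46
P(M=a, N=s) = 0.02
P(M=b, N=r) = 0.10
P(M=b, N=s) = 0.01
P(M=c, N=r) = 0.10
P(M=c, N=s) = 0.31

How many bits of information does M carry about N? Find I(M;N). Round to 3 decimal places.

Marginals: p(M) = (0.4800, 0.1100, 0.4100), p(N) = (0.6600, 0.3400).
I(M;N) = Σ p(x,y)·log₂[p(x,y)/(p(x)p(y))].
  (a,r): 0.46·log₂(1.4520) = 0.2475
  (a,s): 0.02·log₂(0.1225) = -0.0606
  (b,r): 0.10·log₂(1.3774) = 0.0462
  (b,s): 0.01·log₂(0.2674) = -0.0190
  (c,r): 0.10·log₂(0.3695) = -0.1436
  (c,s): 0.31·log₂(2.2238) = 0.3574
Sum = 0.428 bits.

0.428 bits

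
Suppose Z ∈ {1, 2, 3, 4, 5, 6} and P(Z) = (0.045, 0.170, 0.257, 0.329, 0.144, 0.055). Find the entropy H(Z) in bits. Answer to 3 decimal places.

H(Z) = −Σ p·log₂ p.
  −(0.045)·log₂(0.045) = 0.2013
  −(0.170)·log₂(0.170) = 0.4346
  −(0.257)·log₂(0.257) = 0.5038
  −(0.329)·log₂(0.329) = 0.5277
  −(0.144)·log₂(0.144) = 0.4026
  −(0.055)·log₂(0.055) = 0.2301
Sum: 0.2013 + 0.4346 + 0.5038 + 0.5277 + 0.4026 + 0.2301 = 2.300 bits.

2.300 bits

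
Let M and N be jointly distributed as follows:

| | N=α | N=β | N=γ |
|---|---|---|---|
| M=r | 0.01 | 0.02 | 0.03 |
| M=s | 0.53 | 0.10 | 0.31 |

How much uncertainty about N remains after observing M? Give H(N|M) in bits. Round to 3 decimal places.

Marginals: p(M) = (0.0600, 0.9400), p(N) = (0.5400, 0.1200, 0.3400).
H(N|M) = Σ p(M) · H(N|M=·).
  M=r: p=0.0600, H(N|M=r) = 1.4591
  M=s: p=0.9400, H(N|M=s) = 1.3378
Weighted sum = 1.345 bits.

1.345 bits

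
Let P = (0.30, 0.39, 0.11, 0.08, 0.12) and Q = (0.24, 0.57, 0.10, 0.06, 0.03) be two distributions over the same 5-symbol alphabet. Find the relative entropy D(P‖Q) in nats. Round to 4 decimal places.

0.1188 nats

D(P‖Q) = Σ p·ln(p/q).
  0.30·ln(0.30/0.24) = 0.06694
  0.39·ln(0.39/0.57) = -0.14800
  0.11·ln(0.11/0.10) = 0.01048
  0.08·ln(0.08/0.06) = 0.02301
  0.12·ln(0.12/0.03) = 0.16636
D(P‖Q) = 0.1188 nats.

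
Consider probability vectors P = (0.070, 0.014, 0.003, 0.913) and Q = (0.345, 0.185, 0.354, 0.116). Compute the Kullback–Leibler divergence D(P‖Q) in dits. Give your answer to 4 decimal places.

0.7477 dits

D(P‖Q) = Σ p·log₁₀(p/q).
  0.070·log₁₀(0.070/0.345) = -0.04849
  0.014·log₁₀(0.014/0.185) = -0.01569
  0.003·log₁₀(0.003/0.354) = -0.00622
  0.913·log₁₀(0.913/0.116) = 0.81806
D(P‖Q) = 0.7477 dits.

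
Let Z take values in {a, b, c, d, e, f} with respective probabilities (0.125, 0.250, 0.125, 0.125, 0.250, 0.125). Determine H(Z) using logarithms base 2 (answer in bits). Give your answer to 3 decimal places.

2.500 bits

H(Z) = −Σ p·log₂ p.
  −(0.125)·log₂(0.125) = 0.3750
  −(0.250)·log₂(0.250) = 0.5000
  −(0.125)·log₂(0.125) = 0.3750
  −(0.125)·log₂(0.125) = 0.3750
  −(0.250)·log₂(0.250) = 0.5000
  −(0.125)·log₂(0.125) = 0.3750
Sum: 0.3750 + 0.5000 + 0.3750 + 0.3750 + 0.5000 + 0.3750 = 2.500 bits.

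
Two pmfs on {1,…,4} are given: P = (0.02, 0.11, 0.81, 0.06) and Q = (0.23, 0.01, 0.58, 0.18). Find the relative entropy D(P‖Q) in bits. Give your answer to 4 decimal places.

D(P‖Q) = Σ p·log₂(p/q).
  0.02·log₂(0.02/0.23) = -0.07047
  0.11·log₂(0.11/0.01) = 0.38054
  0.81·log₂(0.81/0.58) = 0.39031
  0.06·log₂(0.06/0.18) = -0.09510
D(P‖Q) = 0.6053 bits.

0.6053 bits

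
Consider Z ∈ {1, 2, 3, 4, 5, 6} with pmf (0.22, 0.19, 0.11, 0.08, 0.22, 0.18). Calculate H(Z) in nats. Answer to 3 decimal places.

1.735 nats

H(Z) = −Σ p·ln p.
  −(0.22)·ln(0.22) = 0.3331
  −(0.19)·ln(0.19) = 0.3155
  −(0.11)·ln(0.11) = 0.2428
  −(0.08)·ln(0.08) = 0.2021
  −(0.22)·ln(0.22) = 0.3331
  −(0.18)·ln(0.18) = 0.3087
Sum: 0.3331 + 0.3155 + 0.2428 + 0.2021 + 0.3331 + 0.3087 = 1.735 nats.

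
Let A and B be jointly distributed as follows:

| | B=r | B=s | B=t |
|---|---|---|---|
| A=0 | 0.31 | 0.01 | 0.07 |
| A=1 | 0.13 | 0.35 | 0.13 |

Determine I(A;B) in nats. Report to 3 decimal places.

Marginals: p(A) = (0.3900, 0.6100), p(B) = (0.4400, 0.3600, 0.2000).
I(A;B) = Σ p(x,y)·ln[p(x,y)/(p(x)p(y))].
  (0,r): 0.31·ln(1.8065) = 0.1833
  (0,s): 0.01·ln(0.0712) = -0.0264
  (0,t): 0.07·ln(0.8974) = -0.0076
  (1,r): 0.13·ln(0.4844) = -0.0942
  (1,s): 0.35·ln(1.5938) = 0.1631
  (1,t): 0.13·ln(1.0656) = 0.0083
Sum = 0.226 nats.

0.226 nats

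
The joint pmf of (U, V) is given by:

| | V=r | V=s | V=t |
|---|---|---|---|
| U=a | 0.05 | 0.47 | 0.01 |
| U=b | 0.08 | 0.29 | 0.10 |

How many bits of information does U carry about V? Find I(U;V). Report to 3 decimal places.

0.095 bits

Marginals: p(U) = (0.5300, 0.4700), p(V) = (0.1300, 0.7600, 0.1100).
I(U;V) = Σ p(x,y)·log₂[p(x,y)/(p(x)p(y))].
  (a,r): 0.05·log₂(0.7257) = -0.0231
  (a,s): 0.47·log₂(1.1668) = 0.1046
  (a,t): 0.01·log₂(0.1715) = -0.0254
  (b,r): 0.08·log₂(1.3093) = 0.0311
  (b,s): 0.29·log₂(0.8119) = -0.0872
  (b,t): 0.10·log₂(1.9342) = 0.0952
Sum = 0.095 bits.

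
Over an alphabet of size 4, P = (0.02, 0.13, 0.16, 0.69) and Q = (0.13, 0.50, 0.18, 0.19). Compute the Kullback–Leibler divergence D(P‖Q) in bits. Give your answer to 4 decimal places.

0.9500 bits

D(P‖Q) = Σ p·log₂(p/q).
  0.02·log₂(0.02/0.13) = -0.05401
  0.13·log₂(0.13/0.50) = -0.25264
  0.16·log₂(0.16/0.18) = -0.02719
  0.69·log₂(0.69/0.19) = 1.28381
D(P‖Q) = 0.9500 bits.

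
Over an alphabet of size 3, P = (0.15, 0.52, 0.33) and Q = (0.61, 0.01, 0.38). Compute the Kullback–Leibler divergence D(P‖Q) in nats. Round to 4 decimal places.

1.7977 nats

D(P‖Q) = Σ p·ln(p/q).
  0.15·ln(0.15/0.61) = -0.21042
  0.52·ln(0.52/0.01) = 2.05465
  0.33·ln(0.33/0.38) = -0.04656
D(P‖Q) = 1.7977 nats.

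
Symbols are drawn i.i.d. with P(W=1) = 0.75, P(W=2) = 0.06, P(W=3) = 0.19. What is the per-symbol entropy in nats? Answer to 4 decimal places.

0.7001 nats

H(W) = −Σ p·ln p.
  −(0.75)·ln(0.75) = 0.21576
  −(0.06)·ln(0.06) = 0.16880
  −(0.19)·ln(0.19) = 0.31554
Sum: 0.21576 + 0.16880 + 0.31554 = 0.7001 nats.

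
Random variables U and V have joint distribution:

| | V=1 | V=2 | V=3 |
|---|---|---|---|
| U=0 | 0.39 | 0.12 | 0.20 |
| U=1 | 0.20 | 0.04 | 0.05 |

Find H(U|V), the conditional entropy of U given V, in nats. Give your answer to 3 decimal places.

Marginals: p(U) = (0.7100, 0.2900), p(V) = (0.5900, 0.1600, 0.2500).
H(U|V) = Σ p(V) · H(U|V=·).
  V=1: p=0.5900, H(U|V=1) = 0.6404
  V=2: p=0.1600, H(U|V=2) = 0.5623
  V=3: p=0.2500, H(U|V=3) = 0.5004
Weighted sum = 0.593 nats.

0.593 nats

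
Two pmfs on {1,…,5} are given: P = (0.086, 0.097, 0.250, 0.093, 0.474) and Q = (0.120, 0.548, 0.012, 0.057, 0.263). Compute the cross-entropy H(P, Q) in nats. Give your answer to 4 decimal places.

2.2459 nats

H(P,Q) = −Σ p·ln q.
  −0.086·ln(0.120) = 0.18234
  −0.097·ln(0.548) = 0.05834
  −0.250·ln(0.012) = 1.10571
  −0.093·ln(0.057) = 0.26642
  −0.474·ln(0.263) = 0.63307
H(P,Q) = 2.2459 nats.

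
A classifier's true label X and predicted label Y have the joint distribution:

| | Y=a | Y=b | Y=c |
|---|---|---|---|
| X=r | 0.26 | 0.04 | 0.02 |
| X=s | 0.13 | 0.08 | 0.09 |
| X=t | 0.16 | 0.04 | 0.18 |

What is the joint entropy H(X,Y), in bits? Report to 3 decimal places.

H(X,Y) = −Σ p(x,y)·log₂ p(x,y) over all 9 cells.
  cell (r,a): −0.26·log₂0.26 = 0.5053
  cell (r,b): −0.04·log₂0.04 = 0.1858
  cell (r,c): −0.02·log₂0.02 = 0.1129
  cell (s,a): −0.13·log₂0.13 = 0.3826
  cell (s,b): −0.08·log₂0.08 = 0.2915
  cell (s,c): −0.09·log₂0.09 = 0.3127
  cell (t,a): −0.16·log₂0.16 = 0.4230
  cell (t,b): −0.04·log₂0.04 = 0.1858
  cell (t,c): −0.18·log₂0.18 = 0.4453
Sum = 2.845 bits.

2.845 bits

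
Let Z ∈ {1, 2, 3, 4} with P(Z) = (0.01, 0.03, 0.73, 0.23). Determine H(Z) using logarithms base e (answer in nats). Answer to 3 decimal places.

H(Z) = −Σ p·ln p.
  −(0.01)·ln(0.01) = 0.0461
  −(0.03)·ln(0.03) = 0.1052
  −(0.73)·ln(0.73) = 0.2297
  −(0.23)·ln(0.23) = 0.3380
Sum: 0.0461 + 0.1052 + 0.2297 + 0.3380 = 0.719 nats.

0.719 nats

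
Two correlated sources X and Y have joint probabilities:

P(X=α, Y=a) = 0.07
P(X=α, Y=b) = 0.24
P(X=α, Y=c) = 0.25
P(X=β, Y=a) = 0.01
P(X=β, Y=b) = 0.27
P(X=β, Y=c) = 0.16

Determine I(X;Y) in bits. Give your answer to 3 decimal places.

Marginals: p(X) = (0.5600, 0.4400), p(Y) = (0.0800, 0.5100, 0.4100).
I(X;Y) = H(X) + H(Y) − H(X,Y).
H(X) = 0.9896, H(Y) = 1.3143, H(X,Y) = 2.2622.
I(X;Y) = 0.9896 + 1.3143 − 2.2622 = 0.042 bits.

0.042 bits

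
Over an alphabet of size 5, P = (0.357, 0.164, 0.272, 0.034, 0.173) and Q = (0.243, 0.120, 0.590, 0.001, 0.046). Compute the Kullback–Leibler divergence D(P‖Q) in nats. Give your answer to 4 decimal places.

D(P‖Q) = Σ p·ln(p/q).
  0.357·ln(0.357/0.243) = 0.13733
  0.164·ln(0.164/0.120) = 0.05123
  0.272·ln(0.272/0.590) = -0.21062
  0.034·ln(0.034/0.001) = 0.11990
  0.173·ln(0.173/0.046) = 0.22916
D(P‖Q) = 0.3270 nats.

0.3270 nats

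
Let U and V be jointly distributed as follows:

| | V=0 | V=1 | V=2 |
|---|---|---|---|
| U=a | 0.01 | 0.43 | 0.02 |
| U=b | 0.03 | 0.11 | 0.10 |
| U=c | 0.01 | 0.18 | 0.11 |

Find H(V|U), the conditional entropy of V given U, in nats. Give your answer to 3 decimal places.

0.602 nats

Chain rule: H(V|U) = H(U,V) − H(U).
Marginals: p(U) = (0.4600, 0.2400, 0.3000), p(V) = (0.0500, 0.7200, 0.2300).
H(U,V) = 1.6630 nats; H(U) = 1.0609 nats.
H(V|U) = 1.6630 − 1.0609 = 0.602 nats.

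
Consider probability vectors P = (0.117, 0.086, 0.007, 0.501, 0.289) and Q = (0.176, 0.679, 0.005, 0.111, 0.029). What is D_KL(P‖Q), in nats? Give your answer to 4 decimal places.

1.1964 nats

D(P‖Q) = Σ p·ln(p/q).
  0.117·ln(0.117/0.176) = -0.04777
  0.086·ln(0.086/0.679) = -0.17770
  0.007·ln(0.007/0.005) = 0.00236
  0.501·ln(0.501/0.111) = 0.75505
  0.289·ln(0.289/0.029) = 0.66445
D(P‖Q) = 1.1964 nats.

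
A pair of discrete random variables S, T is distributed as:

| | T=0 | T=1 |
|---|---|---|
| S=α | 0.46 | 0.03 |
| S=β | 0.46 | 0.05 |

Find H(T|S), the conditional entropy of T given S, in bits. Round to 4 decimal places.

0.3988 bits

Chain rule: H(T|S) = H(S,T) − H(S).
Marginals: p(S) = (0.4900, 0.5100), p(T) = (0.9200, 0.0800).
H(S,T) = 1.3985 bits; H(S) = 0.9997 bits.
H(T|S) = 1.3985 − 0.9997 = 0.3988 bits.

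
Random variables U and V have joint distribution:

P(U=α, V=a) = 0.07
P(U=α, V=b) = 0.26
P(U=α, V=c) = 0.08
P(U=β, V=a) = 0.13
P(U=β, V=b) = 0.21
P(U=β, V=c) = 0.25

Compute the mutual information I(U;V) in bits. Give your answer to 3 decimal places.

Marginals: p(U) = (0.4100, 0.5900), p(V) = (0.2000, 0.4700, 0.3300).
I(U;V) = H(U) + H(V) − H(U,V).
H(U) = 0.9765, H(V) = 1.5042, H(U,V) = 2.4208.
I(U;V) = 0.9765 + 1.5042 − 2.4208 = 0.060 bits.

0.060 bits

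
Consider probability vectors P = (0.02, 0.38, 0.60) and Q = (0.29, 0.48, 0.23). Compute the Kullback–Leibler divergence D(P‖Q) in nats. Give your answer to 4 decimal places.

D(P‖Q) = Σ p·ln(p/q).
  0.02·ln(0.02/0.29) = -0.05348
  0.38·ln(0.38/0.48) = -0.08877
  0.60·ln(0.60/0.23) = 0.57531
D(P‖Q) = 0.4331 nats.

0.4331 nats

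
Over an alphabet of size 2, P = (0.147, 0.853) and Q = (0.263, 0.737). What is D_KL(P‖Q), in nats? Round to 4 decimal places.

D(P‖Q) = Σ p·ln(p/q).
  0.147·ln(0.147/0.263) = -0.08551
  0.853·ln(0.853/0.737) = 0.12468
D(P‖Q) = 0.0392 nats.

0.0392 nats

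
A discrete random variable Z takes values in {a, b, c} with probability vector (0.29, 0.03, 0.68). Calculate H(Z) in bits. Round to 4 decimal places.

1.0480 bits

H(Z) = −Σ p·log₂ p.
  −(0.29)·log₂(0.29) = 0.51790
  −(0.03)·log₂(0.03) = 0.15177
  −(0.68)·log₂(0.68) = 0.37835
Sum: 0.51790 + 0.15177 + 0.37835 = 1.0480 bits.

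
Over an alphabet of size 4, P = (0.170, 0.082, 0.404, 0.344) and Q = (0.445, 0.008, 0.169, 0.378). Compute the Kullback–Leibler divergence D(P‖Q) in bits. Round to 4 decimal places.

0.5005 bits

D(P‖Q) = Σ p·log₂(p/q).
  0.170·log₂(0.170/0.445) = -0.23601
  0.082·log₂(0.082/0.008) = 0.27532
  0.404·log₂(0.404/0.169) = 0.50796
  0.344·log₂(0.344/0.378) = -0.04678
D(P‖Q) = 0.5005 bits.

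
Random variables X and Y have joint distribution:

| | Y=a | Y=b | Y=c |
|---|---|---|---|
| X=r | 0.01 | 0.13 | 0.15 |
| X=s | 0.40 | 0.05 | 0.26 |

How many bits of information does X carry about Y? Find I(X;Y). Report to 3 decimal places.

Marginals: p(X) = (0.2900, 0.7100), p(Y) = (0.4100, 0.1800, 0.4100).
I(X;Y) = H(X) + H(Y) − H(X,Y).
H(X) = 0.8687, H(Y) = 1.5001, H(X,Y) = 2.1098.
I(X;Y) = 0.8687 + 1.5001 − 2.1098 = 0.259 bits.

0.259 bits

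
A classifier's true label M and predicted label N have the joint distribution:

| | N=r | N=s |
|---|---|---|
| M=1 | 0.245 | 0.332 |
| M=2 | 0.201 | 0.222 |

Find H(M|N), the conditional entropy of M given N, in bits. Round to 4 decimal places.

Chain rule: H(M|N) = H(M,N) − H(N).
Marginals: p(M) = (0.5770, 0.4230), p(N) = (0.4460, 0.5540).
H(M,N) = 1.9726 bits; H(N) = 0.9916 bits.
H(M|N) = 1.9726 − 0.9916 = 0.9810 bits.

0.9810 bits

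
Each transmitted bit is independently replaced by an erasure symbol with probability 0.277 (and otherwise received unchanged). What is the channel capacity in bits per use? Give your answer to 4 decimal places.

0.7230 bits

Binary erasure channel: capacity C = 1 − ε.
C = 1 − 0.277 = 0.7230 bits per channel use.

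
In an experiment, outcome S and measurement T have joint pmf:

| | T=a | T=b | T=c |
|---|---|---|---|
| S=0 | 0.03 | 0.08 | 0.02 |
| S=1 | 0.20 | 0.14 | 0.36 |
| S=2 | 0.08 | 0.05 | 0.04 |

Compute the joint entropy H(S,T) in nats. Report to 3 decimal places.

H(S,T) = −Σ p(x,y)·ln p(x,y) over all 9 cells.
  cell (0,a): −0.03·ln0.03 = 0.1052
  cell (0,b): −0.08·ln0.08 = 0.2021
  cell (0,c): −0.02·ln0.02 = 0.0782
  cell (1,a): −0.20·ln0.20 = 0.3219
  cell (1,b): −0.14·ln0.14 = 0.2753
  cell (1,c): −0.36·ln0.36 = 0.3678
  cell (2,a): −0.08·ln0.08 = 0.2021
  cell (2,b): −0.05·ln0.05 = 0.1498
  cell (2,c): −0.04·ln0.04 = 0.1288
Sum = 1.831 nats.

1.831 nats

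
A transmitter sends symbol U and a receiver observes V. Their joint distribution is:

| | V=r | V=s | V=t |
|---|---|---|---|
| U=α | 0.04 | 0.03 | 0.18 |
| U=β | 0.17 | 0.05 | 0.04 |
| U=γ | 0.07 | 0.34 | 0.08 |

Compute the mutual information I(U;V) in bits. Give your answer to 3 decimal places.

Marginals: p(U) = (0.2500, 0.2600, 0.4900), p(V) = (0.2800, 0.4200, 0.3000).
I(U;V) = Σ p(x,y)·log₂[p(x,y)/(p(x)p(y))].
  (α,r): 0.04·log₂(0.5714) = -0.0323
  (α,s): 0.03·log₂(0.2857) = -0.0542
  (α,t): 0.18·log₂(2.4000) = 0.2273
  (β,r): 0.17·log₂(2.3352) = 0.2080
  (β,s): 0.05·log₂(0.4579) = -0.0563
  (β,t): 0.04·log₂(0.5128) = -0.0385
  (γ,r): 0.07·log₂(0.5102) = -0.0680
  (γ,s): 0.34·log₂(1.6521) = 0.2463
  (γ,t): 0.08·log₂(0.5442) = -0.0702
Sum = 0.362 bits.

0.362 bits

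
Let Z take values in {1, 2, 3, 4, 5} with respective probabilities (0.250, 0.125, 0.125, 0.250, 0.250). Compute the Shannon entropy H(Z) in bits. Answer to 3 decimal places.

2.250 bits

H(Z) = −Σ p·log₂ p.
  −(0.250)·log₂(0.250) = 0.5000
  −(0.125)·log₂(0.125) = 0.3750
  −(0.125)·log₂(0.125) = 0.3750
  −(0.250)·log₂(0.250) = 0.5000
  −(0.250)·log₂(0.250) = 0.5000
Sum: 0.5000 + 0.3750 + 0.3750 + 0.5000 + 0.5000 = 2.250 bits.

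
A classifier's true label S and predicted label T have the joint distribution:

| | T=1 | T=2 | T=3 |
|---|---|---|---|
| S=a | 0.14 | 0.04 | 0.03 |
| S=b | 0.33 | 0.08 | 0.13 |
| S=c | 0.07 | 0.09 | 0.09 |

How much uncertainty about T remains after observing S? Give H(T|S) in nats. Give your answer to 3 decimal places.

Marginals: p(S) = (0.2100, 0.5400, 0.2500), p(T) = (0.5400, 0.2100, 0.2500).
H(T|S) = Σ p(S) · H(T|S=·).
  S=a: p=0.2100, H(T|S=a) = 0.8642
  S=b: p=0.5400, H(T|S=b) = 0.9267
  S=c: p=0.2500, H(T|S=c) = 1.0920
Weighted sum = 0.955 nats.

0.955 nats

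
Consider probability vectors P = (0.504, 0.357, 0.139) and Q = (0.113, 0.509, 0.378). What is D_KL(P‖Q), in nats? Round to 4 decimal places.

0.4879 nats

D(P‖Q) = Σ p·ln(p/q).
  0.504·ln(0.504/0.113) = 0.75357
  0.357·ln(0.357/0.509) = -0.12663
  0.139·ln(0.139/0.378) = -0.13906
D(P‖Q) = 0.4879 nats.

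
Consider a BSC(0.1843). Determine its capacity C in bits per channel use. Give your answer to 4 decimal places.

0.3106 bits

Binary symmetric channel: C = 1 − h₂(ε) where h₂ is the binary entropy function.
h₂(0.1843) = −0.1843·log₂0.1843 − 0.8157·log₂0.8157 = 0.6894.
C = 1 − 0.6894 = 0.3106 bits per channel use.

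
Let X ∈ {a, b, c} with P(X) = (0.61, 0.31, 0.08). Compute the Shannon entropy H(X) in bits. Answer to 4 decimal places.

1.2503 bits

H(X) = −Σ p·log₂ p.
  −(0.61)·log₂(0.61) = 0.43500
  −(0.31)·log₂(0.31) = 0.52379
  −(0.08)·log₂(0.08) = 0.29151
Sum: 0.43500 + 0.52379 + 0.29151 = 1.2503 bits.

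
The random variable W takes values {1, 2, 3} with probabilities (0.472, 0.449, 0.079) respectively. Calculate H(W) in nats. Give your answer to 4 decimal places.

0.9144 nats

H(W) = −Σ p·ln p.
  −(0.472)·ln(0.472) = 0.35437
  −(0.449)·ln(0.449) = 0.35953
  −(0.079)·ln(0.079) = 0.20053
Sum: 0.35437 + 0.35953 + 0.20053 = 0.9144 nats.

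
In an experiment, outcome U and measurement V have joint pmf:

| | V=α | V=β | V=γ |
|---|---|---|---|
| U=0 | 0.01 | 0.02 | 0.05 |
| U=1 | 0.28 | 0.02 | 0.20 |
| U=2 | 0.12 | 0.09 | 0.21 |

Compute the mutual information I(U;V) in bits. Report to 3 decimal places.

0.103 bits

Marginals: p(U) = (0.0800, 0.5000, 0.4200), p(V) = (0.4100, 0.1300, 0.4600).
I(U;V) = Σ p(x,y)·log₂[p(x,y)/(p(x)p(y))].
  (0,α): 0.01·log₂(0.3049) = -0.0171
  (0,β): 0.02·log₂(1.9231) = 0.0189
  (0,γ): 0.05·log₂(1.3587) = 0.0221
  (1,α): 0.28·log₂(1.3659) = 0.1259
  (1,β): 0.02·log₂(0.3077) = -0.0340
  (1,γ): 0.20·log₂(0.8696) = -0.0403
  (2,α): 0.12·log₂(0.6969) = -0.0625
  (2,β): 0.09·log₂(1.6484) = 0.0649
  (2,γ): 0.21·log₂(1.0870) = 0.0253
Sum = 0.103 bits.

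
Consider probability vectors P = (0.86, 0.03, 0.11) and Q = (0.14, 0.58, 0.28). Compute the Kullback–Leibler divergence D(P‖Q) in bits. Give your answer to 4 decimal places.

1.9758 bits

D(P‖Q) = Σ p·log₂(p/q).
  0.86·log₂(0.86/0.14) = 2.25226
  0.03·log₂(0.03/0.58) = -0.12819
  0.11·log₂(0.11/0.28) = -0.14827
D(P‖Q) = 1.9758 bits.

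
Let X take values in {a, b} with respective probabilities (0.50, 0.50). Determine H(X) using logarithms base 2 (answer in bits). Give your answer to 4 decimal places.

1.0000 bits

H(X) = −Σ p·log₂ p.
  −(0.50)·log₂(0.50) = 0.50000
  −(0.50)·log₂(0.50) = 0.50000
Sum: 0.50000 + 0.50000 = 1.0000 bits.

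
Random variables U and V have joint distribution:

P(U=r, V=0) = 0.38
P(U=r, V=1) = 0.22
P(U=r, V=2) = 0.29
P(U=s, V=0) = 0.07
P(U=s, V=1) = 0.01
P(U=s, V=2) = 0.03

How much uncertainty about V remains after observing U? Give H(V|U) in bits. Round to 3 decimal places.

Marginals: p(U) = (0.8900, 0.1100), p(V) = (0.4500, 0.2300, 0.3200).
H(V|U) = Σ p(U) · H(V|U=·).
  U=r: p=0.8900, H(V|U=r) = 1.5498
  U=s: p=0.1100, H(V|U=s) = 1.2407
Weighted sum = 1.516 bits.

1.516 bits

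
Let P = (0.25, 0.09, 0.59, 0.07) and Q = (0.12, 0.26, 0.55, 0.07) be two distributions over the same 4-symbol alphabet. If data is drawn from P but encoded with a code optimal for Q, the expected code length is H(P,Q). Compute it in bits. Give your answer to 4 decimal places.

H(P,Q) = −Σ p·log₂ q.
  −0.25·log₂(0.12) = 0.76472
  −0.09·log₂(0.26) = 0.17491
  −0.59·log₂(0.55) = 0.50887
  −0.07·log₂(0.07) = 0.26856
H(P,Q) = 1.7171 bits.

1.7171 bits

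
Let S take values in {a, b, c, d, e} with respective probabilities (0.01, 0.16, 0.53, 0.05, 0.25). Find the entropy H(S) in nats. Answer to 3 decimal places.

H(S) = −Σ p·ln p.
  −(0.01)·ln(0.01) = 0.0461
  −(0.16)·ln(0.16) = 0.2932
  −(0.53)·ln(0.53) = 0.3365
  −(0.05)·ln(0.05) = 0.1498
  −(0.25)·ln(0.25) = 0.3466
Sum: 0.0461 + 0.2932 + 0.3365 + 0.1498 + 0.3466 = 1.172 nats.

1.172 nats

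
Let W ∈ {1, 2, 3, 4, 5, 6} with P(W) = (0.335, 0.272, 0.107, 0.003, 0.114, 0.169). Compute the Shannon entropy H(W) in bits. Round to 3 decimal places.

2.200 bits

H(W) = −Σ p·log₂ p.
  −(0.335)·log₂(0.335) = 0.5286
  −(0.272)·log₂(0.272) = 0.5109
  −(0.107)·log₂(0.107) = 0.3450
  −(0.003)·log₂(0.003) = 0.0251
  −(0.114)·log₂(0.114) = 0.3571
  −(0.169)·log₂(0.169) = 0.4335
Sum: 0.5286 + 0.5109 + 0.3450 + 0.0251 + 0.3571 + 0.4335 = 2.200 bits.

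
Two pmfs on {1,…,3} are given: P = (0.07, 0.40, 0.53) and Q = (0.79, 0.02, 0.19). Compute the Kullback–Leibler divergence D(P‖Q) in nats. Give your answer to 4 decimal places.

D(P‖Q) = Σ p·ln(p/q).
  0.07·ln(0.07/0.79) = -0.16965
  0.40·ln(0.40/0.02) = 1.19829
  0.53·ln(0.53/0.19) = 0.54370
D(P‖Q) = 1.5723 nats.

1.5723 nats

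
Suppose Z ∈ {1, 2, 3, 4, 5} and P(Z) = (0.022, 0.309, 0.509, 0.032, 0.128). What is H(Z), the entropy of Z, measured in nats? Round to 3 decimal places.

1.164 nats

H(Z) = −Σ p·ln p.
  −(0.022)·ln(0.022) = 0.0840
  −(0.309)·ln(0.309) = 0.3629
  −(0.509)·ln(0.509) = 0.3437
  −(0.032)·ln(0.032) = 0.1101
  −(0.128)·ln(0.128) = 0.2631
Sum: 0.0840 + 0.3629 + 0.3437 + 0.1101 + 0.2631 = 1.164 nats.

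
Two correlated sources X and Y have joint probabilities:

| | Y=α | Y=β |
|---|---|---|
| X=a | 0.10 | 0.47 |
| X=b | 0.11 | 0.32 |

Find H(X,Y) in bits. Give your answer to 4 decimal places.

1.7205 bits

H(X,Y) = −Σ p(x,y)·log₂ p(x,y) over all 4 cells.
  cell (a,α): −0.10·log₂0.10 = 0.33219
  cell (a,β): −0.47·log₂0.47 = 0.51196
  cell (b,α): −0.11·log₂0.11 = 0.35029
  cell (b,β): −0.32·log₂0.32 = 0.52603
Sum = 1.7205 bits.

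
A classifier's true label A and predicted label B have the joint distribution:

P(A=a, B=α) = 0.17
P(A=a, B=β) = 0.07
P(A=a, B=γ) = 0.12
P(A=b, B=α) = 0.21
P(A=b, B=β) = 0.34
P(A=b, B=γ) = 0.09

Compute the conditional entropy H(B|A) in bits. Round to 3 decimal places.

Chain rule: H(B|A) = H(A,B) − H(A).
Marginals: p(A) = (0.3600, 0.6400), p(B) = (0.3800, 0.4100, 0.2100).
H(A,B) = 2.3849 bits; H(A) = 0.9427 bits.
H(B|A) = 2.3849 − 0.9427 = 1.442 bits.

1.442 bits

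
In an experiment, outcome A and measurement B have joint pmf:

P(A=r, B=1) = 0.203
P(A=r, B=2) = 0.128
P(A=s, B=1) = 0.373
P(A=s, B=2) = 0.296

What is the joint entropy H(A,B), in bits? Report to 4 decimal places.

H(A,B) = −Σ p(x,y)·log₂ p(x,y) over all 4 cells.
  cell (r,1): −0.203·log₂0.203 = 0.46699
  cell (r,2): −0.128·log₂0.128 = 0.37962
  cell (s,1): −0.373·log₂0.373 = 0.53069
  cell (s,2): −0.296·log₂0.296 = 0.51987
Sum = 1.8972 bits.

1.8972 bits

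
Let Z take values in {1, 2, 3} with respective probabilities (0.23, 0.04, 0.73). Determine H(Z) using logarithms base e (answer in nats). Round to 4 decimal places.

H(Z) = −Σ p·ln p.
  −(0.23)·ln(0.23) = 0.33803
  −(0.04)·ln(0.04) = 0.12876
  −(0.73)·ln(0.73) = 0.22974
Sum: 0.33803 + 0.12876 + 0.22974 = 0.6965 nats.

0.6965 nats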